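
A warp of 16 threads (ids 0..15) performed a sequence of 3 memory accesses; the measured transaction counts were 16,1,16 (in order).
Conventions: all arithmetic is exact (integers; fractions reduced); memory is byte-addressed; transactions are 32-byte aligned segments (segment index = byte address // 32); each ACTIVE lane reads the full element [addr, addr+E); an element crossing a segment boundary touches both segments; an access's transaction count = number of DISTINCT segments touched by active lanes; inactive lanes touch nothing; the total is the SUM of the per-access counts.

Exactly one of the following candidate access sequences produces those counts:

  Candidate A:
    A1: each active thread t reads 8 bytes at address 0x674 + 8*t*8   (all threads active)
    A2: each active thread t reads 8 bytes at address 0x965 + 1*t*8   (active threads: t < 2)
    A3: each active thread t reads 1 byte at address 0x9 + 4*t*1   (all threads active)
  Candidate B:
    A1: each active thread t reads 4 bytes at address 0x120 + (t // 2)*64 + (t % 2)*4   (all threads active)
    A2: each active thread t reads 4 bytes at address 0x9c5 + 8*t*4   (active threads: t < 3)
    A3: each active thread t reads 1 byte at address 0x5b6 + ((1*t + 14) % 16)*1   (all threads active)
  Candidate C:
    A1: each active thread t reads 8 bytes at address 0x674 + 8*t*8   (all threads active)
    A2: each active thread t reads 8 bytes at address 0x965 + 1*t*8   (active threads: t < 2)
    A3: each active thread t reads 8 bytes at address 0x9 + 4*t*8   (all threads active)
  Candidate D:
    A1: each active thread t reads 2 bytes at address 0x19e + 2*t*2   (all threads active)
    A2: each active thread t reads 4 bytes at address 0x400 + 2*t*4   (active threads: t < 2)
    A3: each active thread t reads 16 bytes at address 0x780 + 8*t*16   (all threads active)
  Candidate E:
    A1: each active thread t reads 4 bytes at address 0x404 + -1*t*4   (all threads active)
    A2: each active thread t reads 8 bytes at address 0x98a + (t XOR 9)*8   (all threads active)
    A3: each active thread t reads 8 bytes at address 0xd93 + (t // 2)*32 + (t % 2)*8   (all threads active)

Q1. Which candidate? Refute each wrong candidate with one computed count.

A: A3 gives 3 transactions, not 16
B: A1 gives 8 transactions, not 16
D: A1 gives 3 transactions, not 16
E: A1 gives 3 transactions, not 16
C: all counts match (16,1,16)

Answer: C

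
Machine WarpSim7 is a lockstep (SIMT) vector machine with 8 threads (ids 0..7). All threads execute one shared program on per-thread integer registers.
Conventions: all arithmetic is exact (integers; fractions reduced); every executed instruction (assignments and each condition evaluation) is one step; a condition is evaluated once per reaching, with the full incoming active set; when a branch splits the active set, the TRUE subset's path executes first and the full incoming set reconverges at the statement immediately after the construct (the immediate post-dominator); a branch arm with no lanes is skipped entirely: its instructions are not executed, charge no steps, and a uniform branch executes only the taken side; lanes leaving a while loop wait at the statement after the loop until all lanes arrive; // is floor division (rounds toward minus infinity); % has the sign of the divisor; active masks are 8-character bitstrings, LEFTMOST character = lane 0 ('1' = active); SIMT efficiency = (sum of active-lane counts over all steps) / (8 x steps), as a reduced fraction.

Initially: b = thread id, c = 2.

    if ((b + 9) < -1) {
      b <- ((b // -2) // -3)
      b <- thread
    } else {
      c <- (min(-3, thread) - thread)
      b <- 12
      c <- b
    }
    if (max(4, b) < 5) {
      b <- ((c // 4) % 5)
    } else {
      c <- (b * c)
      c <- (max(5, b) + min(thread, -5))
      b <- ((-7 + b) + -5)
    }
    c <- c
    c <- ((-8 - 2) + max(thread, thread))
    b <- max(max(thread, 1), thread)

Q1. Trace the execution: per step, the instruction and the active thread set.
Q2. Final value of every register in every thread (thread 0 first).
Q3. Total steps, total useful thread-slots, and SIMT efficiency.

step 0: eval ((b + 9) < -1)          11111111
step 1: c <- (min(-3, thread) - thread) 11111111
step 2: b <- 12                      11111111
step 3: c <- b                       11111111
step 4: eval (max(4, b) < 5)         11111111
step 5: c <- (b * c)                 11111111
step 6: c <- (max(5, b) + min(thread, -5)) 11111111
step 7: b <- ((-7 + b) + -5)         11111111
step 8: c <- c                       11111111
step 9: c <- ((-8 - 2) + max(thread, thread)) 11111111
step 10: b <- max(max(thread, 1), thread) 11111111

Answer: 11 steps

b: 1,1,2,3,4,5,6,7
c: -10,-9,-8,-7,-6,-5,-4,-3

steps = 11; useful = 88; efficiency = 88/88 = 1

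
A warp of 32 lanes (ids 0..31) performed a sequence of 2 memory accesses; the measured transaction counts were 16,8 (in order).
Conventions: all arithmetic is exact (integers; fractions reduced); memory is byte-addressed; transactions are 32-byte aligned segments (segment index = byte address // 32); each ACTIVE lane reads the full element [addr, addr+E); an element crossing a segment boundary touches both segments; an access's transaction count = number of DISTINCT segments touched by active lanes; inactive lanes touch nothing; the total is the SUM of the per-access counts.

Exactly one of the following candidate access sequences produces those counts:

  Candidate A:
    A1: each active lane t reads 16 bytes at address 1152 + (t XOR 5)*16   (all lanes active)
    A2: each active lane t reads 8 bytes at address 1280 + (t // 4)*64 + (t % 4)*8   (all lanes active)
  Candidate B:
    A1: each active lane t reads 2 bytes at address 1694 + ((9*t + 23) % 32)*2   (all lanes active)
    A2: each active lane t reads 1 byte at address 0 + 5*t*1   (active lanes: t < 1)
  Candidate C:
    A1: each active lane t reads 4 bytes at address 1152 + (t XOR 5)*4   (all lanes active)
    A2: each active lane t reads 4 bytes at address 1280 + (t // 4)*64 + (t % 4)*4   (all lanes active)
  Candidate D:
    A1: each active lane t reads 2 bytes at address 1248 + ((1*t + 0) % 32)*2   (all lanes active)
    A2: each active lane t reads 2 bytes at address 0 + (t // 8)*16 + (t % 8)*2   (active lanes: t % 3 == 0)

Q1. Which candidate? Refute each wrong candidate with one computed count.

B: A1 gives 3 transactions, not 16
C: A1 gives 4 transactions, not 16
D: A1 gives 2 transactions, not 16
A: all counts match (16,8)

Answer: A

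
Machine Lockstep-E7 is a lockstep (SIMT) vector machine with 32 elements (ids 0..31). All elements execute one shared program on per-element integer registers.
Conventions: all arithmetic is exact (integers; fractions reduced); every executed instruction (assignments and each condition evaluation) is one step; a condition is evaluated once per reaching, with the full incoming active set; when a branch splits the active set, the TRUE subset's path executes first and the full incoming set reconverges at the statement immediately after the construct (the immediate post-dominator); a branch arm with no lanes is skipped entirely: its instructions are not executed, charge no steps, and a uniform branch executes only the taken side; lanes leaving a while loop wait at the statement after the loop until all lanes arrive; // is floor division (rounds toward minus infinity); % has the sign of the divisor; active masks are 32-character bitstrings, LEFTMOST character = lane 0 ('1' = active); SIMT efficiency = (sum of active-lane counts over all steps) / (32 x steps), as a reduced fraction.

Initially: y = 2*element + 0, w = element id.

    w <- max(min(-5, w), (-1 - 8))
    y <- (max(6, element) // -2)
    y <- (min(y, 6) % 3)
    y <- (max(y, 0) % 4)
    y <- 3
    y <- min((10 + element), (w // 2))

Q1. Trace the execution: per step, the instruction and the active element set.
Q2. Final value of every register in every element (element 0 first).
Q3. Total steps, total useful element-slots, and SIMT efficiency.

step 0: w <- max(min(-5, w), (-1 - 8)) 11111111111111111111111111111111
step 1: y <- (max(6, element) // -2) 11111111111111111111111111111111
step 2: y <- (min(y, 6) % 3)         11111111111111111111111111111111
step 3: y <- (max(y, 0) % 4)         11111111111111111111111111111111
step 4: y <- 3                       11111111111111111111111111111111
step 5: y <- min((10 + element), (w // 2)) 11111111111111111111111111111111

Answer: 6 steps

y: -3,-3,-3,-3,-3,-3,-3,-3,-3,-3,-3,-3,-3,-3,-3,-3,-3,-3,-3,-3,-3,-3,-3,-3,-3,-3,-3,-3,-3,-3,-3,-3
w: -5,-5,-5,-5,-5,-5,-5,-5,-5,-5,-5,-5,-5,-5,-5,-5,-5,-5,-5,-5,-5,-5,-5,-5,-5,-5,-5,-5,-5,-5,-5,-5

steps = 6; useful = 192; efficiency = 192/192 = 1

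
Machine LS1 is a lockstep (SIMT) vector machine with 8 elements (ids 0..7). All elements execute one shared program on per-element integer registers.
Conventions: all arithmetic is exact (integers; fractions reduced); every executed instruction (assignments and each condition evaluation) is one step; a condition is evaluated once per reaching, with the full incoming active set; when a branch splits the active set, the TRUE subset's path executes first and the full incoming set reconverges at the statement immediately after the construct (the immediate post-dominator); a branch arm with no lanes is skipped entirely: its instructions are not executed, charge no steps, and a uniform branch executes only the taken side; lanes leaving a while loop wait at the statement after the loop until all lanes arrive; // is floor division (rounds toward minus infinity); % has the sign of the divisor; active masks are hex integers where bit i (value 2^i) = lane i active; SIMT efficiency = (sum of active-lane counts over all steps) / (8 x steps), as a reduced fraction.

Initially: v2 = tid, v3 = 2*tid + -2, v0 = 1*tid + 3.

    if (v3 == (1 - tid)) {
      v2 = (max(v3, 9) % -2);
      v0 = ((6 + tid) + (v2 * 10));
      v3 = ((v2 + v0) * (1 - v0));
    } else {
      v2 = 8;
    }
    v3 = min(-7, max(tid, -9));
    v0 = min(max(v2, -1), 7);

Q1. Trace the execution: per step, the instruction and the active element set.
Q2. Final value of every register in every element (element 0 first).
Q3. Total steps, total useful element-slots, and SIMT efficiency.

step 0: eval (v3 == (1 - tid))       0xff
step 1: v2 <- (max(v3, 9) % -2)      0x02
step 2: v0 <- ((6 + tid) + (v2 * 10)) 0x02
step 3: v3 <- ((v2 + v0) * (1 - v0)) 0x02
step 4: v2 <- 8                      0xfd
step 5: v3 <- min(-7, max(tid, -9))  0xff
step 6: v0 <- min(max(v2, -1), 7)    0xff

Answer: 7 steps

v2: 8,-1,8,8,8,8,8,8
v3: -7,-7,-7,-7,-7,-7,-7,-7
v0: 7,-1,7,7,7,7,7,7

steps = 7; useful = 34; efficiency = 34/56 = 17/28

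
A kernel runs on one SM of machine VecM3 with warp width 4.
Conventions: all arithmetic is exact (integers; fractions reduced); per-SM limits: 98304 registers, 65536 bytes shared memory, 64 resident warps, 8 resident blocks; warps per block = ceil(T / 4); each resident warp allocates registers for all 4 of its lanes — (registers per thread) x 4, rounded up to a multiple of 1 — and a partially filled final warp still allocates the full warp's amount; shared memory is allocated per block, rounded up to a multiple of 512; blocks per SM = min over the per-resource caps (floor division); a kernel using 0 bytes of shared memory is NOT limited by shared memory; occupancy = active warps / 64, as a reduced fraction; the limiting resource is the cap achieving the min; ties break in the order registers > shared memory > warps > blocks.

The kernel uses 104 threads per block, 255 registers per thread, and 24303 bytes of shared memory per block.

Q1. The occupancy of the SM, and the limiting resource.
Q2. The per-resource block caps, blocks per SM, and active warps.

Answer: occupancy 13/16, limited by shared memory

registers: 3 blocks
shared memory: 2 blocks
warps: 2 blocks
blocks: 8 blocks

Answer: 2 blocks, 52 active warps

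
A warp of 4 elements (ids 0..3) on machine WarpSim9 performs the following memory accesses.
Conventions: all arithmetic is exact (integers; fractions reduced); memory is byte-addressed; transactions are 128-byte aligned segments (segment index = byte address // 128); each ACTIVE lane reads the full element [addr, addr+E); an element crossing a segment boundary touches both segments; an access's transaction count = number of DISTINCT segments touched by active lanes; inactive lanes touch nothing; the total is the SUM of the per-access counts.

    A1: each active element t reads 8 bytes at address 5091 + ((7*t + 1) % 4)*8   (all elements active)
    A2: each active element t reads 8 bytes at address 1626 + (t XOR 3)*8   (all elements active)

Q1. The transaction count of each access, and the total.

A1: 2 transactions
A2: 1 transaction

Answer: 2,1; total 3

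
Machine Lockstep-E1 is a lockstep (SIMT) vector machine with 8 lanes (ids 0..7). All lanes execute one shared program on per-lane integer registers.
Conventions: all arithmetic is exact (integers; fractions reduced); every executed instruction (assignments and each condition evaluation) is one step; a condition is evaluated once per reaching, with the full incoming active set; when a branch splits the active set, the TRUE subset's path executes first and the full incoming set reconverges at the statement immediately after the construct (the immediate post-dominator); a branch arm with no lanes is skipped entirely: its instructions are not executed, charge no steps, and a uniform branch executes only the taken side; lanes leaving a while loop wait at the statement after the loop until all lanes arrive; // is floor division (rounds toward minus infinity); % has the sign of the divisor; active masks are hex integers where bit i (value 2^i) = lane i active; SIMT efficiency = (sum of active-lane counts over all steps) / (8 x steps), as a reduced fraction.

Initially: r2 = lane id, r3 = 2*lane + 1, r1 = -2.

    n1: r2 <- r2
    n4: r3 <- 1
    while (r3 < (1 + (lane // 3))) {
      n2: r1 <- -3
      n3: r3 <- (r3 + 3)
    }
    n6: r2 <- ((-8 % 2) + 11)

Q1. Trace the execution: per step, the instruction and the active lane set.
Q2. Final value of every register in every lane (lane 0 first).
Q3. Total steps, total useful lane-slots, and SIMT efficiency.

step 0: r2 <- r2                     0xff
step 1: r3 <- 1                      0xff
step 2: eval (r3 < (1 + (lane // 3))) 0xff
step 3: r1 <- -3                     0xf8
step 4: r3 <- (r3 + 3)               0xf8
step 5: eval (r3 < (1 + (lane // 3))) 0xf8
step 6: r2 <- ((-8 % 2) + 11)        0xff

Answer: 7 steps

r2: 11,11,11,11,11,11,11,11
r3: 1,1,1,4,4,4,4,4
r1: -2,-2,-2,-3,-3,-3,-3,-3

steps = 7; useful = 47; efficiency = 47/56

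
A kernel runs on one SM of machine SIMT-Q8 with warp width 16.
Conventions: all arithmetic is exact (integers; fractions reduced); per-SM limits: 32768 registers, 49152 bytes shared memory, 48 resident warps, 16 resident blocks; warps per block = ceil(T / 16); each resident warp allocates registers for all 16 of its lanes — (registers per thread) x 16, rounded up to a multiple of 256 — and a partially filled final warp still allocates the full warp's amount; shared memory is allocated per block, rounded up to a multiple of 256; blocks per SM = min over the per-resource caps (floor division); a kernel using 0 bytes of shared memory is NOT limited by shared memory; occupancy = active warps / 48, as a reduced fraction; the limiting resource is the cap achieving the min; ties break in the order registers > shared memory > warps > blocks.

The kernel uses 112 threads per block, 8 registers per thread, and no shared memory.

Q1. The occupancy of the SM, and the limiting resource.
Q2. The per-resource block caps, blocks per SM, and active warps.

Answer: occupancy 7/8, limited by warps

registers: 18 blocks
shared memory: no limit (kernel uses none)
warps: 6 blocks
blocks: 16 blocks

Answer: 6 blocks, 42 active warps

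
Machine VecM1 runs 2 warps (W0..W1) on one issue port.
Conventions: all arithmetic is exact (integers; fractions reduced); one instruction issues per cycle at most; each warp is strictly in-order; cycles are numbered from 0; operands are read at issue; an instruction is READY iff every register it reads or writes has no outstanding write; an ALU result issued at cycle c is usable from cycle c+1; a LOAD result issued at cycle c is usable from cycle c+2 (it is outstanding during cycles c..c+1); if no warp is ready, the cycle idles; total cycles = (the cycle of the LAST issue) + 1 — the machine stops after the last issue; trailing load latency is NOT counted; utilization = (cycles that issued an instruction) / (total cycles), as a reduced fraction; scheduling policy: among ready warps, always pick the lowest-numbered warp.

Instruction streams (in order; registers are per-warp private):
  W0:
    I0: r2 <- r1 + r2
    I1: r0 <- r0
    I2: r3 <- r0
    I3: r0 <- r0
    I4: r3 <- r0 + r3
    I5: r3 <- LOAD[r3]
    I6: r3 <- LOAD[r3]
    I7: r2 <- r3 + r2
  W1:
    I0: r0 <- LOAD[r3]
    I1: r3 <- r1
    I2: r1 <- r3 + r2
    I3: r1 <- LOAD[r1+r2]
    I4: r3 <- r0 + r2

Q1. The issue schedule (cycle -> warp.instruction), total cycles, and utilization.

cycle 0: W0.I0
cycle 1: W0.I1
cycle 2: W0.I2
cycle 3: W0.I3
cycle 4: W0.I4
cycle 5: W0.I5
cycle 6: W1.I0
cycle 7: W0.I6
cycle 8: W1.I1
cycle 9: W0.I7
cycle 10: W1.I2
cycle 11: W1.I3
cycle 12: W1.I4

Answer: 13 cycles, utilization 1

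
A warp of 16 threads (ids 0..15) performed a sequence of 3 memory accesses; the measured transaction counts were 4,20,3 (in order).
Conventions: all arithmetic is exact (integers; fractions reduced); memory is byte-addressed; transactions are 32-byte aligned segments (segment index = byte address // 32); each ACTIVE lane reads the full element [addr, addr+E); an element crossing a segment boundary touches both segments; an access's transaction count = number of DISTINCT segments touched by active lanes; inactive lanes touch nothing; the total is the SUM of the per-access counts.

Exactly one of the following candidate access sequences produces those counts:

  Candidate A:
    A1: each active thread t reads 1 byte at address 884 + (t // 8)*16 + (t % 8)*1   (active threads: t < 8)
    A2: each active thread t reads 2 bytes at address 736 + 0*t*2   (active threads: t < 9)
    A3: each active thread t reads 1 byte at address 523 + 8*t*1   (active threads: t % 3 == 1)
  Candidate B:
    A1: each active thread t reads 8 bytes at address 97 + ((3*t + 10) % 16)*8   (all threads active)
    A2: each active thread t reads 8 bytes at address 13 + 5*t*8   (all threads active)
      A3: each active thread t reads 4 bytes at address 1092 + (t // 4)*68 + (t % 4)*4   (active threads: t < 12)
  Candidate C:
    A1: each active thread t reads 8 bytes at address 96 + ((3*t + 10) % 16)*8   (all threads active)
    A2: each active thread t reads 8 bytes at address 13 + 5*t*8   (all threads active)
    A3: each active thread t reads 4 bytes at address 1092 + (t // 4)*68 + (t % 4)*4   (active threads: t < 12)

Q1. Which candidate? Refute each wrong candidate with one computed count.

A: A1 gives 1 transaction, not 4
B: A1 gives 5 transactions, not 4
C: all counts match (4,20,3)

Answer: C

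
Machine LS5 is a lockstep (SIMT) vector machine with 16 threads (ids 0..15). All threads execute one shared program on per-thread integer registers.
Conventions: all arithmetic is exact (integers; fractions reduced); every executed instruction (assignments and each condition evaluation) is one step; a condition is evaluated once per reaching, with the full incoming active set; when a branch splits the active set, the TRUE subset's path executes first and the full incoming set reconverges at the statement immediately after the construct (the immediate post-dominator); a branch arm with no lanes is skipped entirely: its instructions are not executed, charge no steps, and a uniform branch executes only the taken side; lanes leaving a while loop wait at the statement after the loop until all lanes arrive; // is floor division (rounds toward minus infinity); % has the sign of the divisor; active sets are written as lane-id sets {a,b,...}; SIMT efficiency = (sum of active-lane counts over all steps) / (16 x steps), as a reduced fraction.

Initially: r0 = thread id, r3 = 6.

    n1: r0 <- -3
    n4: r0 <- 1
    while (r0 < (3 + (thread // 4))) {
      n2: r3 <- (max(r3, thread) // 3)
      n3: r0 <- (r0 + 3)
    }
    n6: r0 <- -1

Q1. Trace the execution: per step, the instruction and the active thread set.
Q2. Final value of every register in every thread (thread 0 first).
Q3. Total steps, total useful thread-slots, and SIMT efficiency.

step 0: r0 <- -3                     {0,1,2,3,4,5,6,7,8,9,10,11,12,13,14,15}
step 1: r0 <- 1                      {0,1,2,3,4,5,6,7,8,9,10,11,12,13,14,15}
step 2: eval (r0 < (3 + (thread // 4))) {0,1,2,3,4,5,6,7,8,9,10,11,12,13,14,15}
step 3: r3 <- (max(r3, thread) // 3) {0,1,2,3,4,5,6,7,8,9,10,11,12,13,14,15}
step 4: r0 <- (r0 + 3)               {0,1,2,3,4,5,6,7,8,9,10,11,12,13,14,15}
step 5: eval (r0 < (3 + (thread // 4))) {0,1,2,3,4,5,6,7,8,9,10,11,12,13,14,15}
step 6: r3 <- (max(r3, thread) // 3) {8,9,10,11,12,13,14,15}
step 7: r0 <- (r0 + 3)               {8,9,10,11,12,13,14,15}
step 8: eval (r0 < (3 + (thread // 4))) {8,9,10,11,12,13,14,15}
step 9: r0 <- -1                     {0,1,2,3,4,5,6,7,8,9,10,11,12,13,14,15}

Answer: 10 steps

r0: -1,-1,-1,-1,-1,-1,-1,-1,-1,-1,-1,-1,-1,-1,-1,-1
r3: 2,2,2,2,2,2,2,2,2,3,3,3,4,4,4,5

steps = 10; useful = 136; efficiency = 136/160 = 17/20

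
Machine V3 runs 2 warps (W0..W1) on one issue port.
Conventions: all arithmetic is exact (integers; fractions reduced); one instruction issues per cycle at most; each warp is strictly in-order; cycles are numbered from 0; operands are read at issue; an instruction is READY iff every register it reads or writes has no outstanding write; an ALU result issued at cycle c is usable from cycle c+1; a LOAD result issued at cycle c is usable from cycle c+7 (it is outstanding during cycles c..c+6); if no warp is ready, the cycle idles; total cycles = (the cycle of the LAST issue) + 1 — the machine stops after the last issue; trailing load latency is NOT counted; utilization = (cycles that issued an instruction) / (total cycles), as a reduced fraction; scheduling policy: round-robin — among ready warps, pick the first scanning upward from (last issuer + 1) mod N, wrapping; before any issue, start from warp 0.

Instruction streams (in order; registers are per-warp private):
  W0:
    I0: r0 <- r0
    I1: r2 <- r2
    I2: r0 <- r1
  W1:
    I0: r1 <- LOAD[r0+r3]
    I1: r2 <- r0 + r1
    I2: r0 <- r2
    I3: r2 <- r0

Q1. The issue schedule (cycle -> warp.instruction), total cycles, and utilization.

cycle 0: W0.I0
cycle 1: W1.I0
cycle 2: W0.I1
cycle 3: W0.I2
cycle 4: idle
cycle 5: idle
cycle 6: idle
cycle 7: idle
cycle 8: W1.I1
cycle 9: W1.I2
cycle 10: W1.I3

Answer: 11 cycles, utilization 7/11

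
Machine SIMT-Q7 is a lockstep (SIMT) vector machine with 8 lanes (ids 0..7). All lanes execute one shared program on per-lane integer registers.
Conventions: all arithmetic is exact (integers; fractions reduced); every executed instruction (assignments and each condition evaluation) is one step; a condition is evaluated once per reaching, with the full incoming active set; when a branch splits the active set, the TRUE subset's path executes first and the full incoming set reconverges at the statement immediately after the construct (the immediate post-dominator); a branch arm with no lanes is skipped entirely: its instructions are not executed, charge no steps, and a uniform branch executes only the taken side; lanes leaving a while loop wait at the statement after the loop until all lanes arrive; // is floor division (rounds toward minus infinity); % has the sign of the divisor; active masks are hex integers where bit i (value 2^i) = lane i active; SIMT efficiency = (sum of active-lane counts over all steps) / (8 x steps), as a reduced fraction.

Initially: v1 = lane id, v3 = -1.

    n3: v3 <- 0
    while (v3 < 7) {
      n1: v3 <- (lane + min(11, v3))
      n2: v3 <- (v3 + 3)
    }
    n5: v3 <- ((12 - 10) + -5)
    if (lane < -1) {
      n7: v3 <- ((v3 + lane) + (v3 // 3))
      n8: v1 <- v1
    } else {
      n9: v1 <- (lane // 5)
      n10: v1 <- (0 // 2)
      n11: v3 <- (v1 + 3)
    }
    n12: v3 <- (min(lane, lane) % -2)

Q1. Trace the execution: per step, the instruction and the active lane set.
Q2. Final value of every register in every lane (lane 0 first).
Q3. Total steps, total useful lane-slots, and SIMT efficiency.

step 0: v3 <- 0                      0xff
step 1: eval (v3 < 7)                0xff
step 2: v3 <- (lane + min(11, v3))   0xff
step 3: v3 <- (v3 + 3)               0xff
step 4: eval (v3 < 7)                0xff
step 5: v3 <- (lane + min(11, v3))   0x0f
step 6: v3 <- (v3 + 3)               0x0f
step 7: eval (v3 < 7)                0x0f
step 8: v3 <- (lane + min(11, v3))   0x01
step 9: v3 <- (v3 + 3)               0x01
step 10: eval (v3 < 7)                0x01
step 11: v3 <- ((12 - 10) + -5)       0xff
step 12: eval (lane < -1)             0xff
step 13: v1 <- (lane // 5)            0xff
step 14: v1 <- (0 // 2)               0xff
step 15: v3 <- (v1 + 3)               0xff
step 16: v3 <- (min(lane, lane) % -2) 0xff

Answer: 17 steps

v1: 0,0,0,0,0,0,0,0
v3: 0,-1,0,-1,0,-1,0,-1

steps = 17; useful = 103; efficiency = 103/136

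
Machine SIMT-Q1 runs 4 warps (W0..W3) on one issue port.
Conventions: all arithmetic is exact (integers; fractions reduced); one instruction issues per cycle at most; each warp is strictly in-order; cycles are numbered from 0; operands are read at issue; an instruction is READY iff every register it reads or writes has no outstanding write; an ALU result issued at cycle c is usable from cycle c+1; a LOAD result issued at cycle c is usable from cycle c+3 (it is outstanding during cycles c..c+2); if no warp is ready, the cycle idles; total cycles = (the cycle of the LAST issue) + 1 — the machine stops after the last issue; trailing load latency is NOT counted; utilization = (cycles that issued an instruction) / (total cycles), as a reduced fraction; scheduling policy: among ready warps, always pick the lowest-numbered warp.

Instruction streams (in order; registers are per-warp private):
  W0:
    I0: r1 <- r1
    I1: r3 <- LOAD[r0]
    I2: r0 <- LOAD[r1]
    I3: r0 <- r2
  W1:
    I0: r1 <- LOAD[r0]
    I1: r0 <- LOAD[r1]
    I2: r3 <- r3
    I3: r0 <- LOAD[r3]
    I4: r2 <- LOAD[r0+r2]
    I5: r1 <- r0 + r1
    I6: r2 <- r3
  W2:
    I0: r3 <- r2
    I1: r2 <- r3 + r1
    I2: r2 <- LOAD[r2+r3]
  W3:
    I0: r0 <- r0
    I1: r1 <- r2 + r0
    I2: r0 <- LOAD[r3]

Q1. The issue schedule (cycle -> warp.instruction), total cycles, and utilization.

cycle 0: W0.I0
cycle 1: W0.I1
cycle 2: W0.I2
cycle 3: W1.I0
cycle 4: W2.I0
cycle 5: W0.I3
cycle 6: W1.I1
cycle 7: W1.I2
cycle 8: W2.I1
cycle 9: W1.I3
cycle 10: W2.I2
cycle 11: W3.I0
cycle 12: W1.I4
cycle 13: W1.I5
cycle 14: W3.I1
cycle 15: W1.I6
cycle 16: W3.I2

Answer: 17 cycles, utilization 1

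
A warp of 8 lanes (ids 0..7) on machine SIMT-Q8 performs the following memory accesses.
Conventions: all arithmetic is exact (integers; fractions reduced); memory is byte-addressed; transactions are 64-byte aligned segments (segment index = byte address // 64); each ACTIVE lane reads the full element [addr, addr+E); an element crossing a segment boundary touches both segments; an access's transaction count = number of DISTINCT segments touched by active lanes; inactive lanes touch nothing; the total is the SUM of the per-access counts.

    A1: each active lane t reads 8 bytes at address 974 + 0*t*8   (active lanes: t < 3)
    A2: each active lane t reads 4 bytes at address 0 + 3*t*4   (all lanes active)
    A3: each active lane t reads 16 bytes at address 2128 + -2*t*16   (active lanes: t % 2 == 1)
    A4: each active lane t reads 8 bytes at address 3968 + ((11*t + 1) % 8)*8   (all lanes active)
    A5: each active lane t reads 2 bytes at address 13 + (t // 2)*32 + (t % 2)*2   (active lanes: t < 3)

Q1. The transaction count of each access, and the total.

A1: 1 transaction
A2: 2 transactions
A3: 4 transactions
A4: 1 transaction
A5: 1 transaction

Answer: 1,2,4,1,1; total 9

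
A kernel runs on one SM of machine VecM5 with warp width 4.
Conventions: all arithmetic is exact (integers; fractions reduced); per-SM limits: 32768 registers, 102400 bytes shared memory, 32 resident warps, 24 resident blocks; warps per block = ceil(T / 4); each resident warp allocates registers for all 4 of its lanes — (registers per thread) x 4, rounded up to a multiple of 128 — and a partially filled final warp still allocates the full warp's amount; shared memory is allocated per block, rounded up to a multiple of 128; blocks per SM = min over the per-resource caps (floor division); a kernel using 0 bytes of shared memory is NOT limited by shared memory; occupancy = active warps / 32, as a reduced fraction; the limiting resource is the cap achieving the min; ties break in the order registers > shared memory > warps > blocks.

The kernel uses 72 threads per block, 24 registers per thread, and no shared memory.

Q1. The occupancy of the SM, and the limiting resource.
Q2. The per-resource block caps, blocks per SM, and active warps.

Answer: occupancy 9/16, limited by warps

registers: 14 blocks
shared memory: no limit (kernel uses none)
warps: 1 block
blocks: 24 blocks

Answer: 1 block, 18 active warps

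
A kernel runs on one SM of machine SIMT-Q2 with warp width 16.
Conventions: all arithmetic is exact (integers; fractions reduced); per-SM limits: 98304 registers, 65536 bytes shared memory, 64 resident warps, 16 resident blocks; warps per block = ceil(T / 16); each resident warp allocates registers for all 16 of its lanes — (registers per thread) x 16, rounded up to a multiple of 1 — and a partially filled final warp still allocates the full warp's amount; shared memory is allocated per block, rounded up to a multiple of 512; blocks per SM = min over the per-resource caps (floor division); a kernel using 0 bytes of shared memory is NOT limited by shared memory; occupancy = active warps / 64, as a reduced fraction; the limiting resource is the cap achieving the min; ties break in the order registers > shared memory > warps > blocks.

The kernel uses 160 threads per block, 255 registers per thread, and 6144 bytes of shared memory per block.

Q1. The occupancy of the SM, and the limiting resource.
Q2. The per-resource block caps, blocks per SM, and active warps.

Answer: occupancy 5/16, limited by registers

registers: 2 blocks
shared memory: 10 blocks
warps: 6 blocks
blocks: 16 blocks

Answer: 2 blocks, 20 active warps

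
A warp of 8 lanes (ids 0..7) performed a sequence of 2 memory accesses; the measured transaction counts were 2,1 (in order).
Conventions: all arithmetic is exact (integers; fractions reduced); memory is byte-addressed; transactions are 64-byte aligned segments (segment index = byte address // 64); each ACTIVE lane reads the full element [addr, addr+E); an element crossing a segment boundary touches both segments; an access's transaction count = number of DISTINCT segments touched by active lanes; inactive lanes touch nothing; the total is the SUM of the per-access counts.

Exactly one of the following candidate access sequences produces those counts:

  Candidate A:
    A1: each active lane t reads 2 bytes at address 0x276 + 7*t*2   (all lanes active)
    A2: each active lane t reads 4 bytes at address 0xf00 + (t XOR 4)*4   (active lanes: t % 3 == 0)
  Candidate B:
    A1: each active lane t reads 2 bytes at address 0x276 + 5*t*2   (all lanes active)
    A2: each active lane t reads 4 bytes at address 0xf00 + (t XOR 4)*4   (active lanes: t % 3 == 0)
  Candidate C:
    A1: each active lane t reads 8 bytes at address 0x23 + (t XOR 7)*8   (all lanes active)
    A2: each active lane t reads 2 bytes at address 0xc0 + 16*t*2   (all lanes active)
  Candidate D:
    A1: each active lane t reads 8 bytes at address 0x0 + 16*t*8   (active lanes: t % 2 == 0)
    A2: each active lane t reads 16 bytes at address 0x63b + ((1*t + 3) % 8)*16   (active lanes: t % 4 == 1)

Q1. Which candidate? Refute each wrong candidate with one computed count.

A: A1 gives 3 transactions, not 2
C: A2 gives 4 transactions, not 1
D: A1 gives 4 transactions, not 2
B: all counts match (2,1)

Answer: B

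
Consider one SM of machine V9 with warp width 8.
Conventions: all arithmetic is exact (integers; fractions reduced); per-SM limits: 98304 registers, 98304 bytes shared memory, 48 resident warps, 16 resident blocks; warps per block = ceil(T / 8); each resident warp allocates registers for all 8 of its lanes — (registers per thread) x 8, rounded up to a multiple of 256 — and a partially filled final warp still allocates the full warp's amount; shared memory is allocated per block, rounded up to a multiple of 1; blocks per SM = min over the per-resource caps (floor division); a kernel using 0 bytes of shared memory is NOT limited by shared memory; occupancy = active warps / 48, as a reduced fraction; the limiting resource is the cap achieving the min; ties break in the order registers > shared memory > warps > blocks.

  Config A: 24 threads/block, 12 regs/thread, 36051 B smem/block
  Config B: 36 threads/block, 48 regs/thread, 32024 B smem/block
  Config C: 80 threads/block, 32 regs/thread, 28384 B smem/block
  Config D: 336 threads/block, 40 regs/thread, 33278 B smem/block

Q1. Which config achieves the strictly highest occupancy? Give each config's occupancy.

occupancies: A 1/8, B 5/16, C 5/8, D 7/8

Answer: D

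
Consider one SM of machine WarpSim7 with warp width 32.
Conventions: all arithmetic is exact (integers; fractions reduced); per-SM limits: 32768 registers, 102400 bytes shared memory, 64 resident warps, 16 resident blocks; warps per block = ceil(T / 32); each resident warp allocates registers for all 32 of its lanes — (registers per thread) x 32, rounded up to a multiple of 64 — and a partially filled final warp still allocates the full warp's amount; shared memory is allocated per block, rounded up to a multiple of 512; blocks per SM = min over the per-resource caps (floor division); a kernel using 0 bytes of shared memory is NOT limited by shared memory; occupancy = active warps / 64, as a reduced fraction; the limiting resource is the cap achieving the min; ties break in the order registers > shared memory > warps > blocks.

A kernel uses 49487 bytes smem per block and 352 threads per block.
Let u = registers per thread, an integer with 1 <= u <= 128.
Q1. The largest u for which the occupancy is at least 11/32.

Answer: u = 46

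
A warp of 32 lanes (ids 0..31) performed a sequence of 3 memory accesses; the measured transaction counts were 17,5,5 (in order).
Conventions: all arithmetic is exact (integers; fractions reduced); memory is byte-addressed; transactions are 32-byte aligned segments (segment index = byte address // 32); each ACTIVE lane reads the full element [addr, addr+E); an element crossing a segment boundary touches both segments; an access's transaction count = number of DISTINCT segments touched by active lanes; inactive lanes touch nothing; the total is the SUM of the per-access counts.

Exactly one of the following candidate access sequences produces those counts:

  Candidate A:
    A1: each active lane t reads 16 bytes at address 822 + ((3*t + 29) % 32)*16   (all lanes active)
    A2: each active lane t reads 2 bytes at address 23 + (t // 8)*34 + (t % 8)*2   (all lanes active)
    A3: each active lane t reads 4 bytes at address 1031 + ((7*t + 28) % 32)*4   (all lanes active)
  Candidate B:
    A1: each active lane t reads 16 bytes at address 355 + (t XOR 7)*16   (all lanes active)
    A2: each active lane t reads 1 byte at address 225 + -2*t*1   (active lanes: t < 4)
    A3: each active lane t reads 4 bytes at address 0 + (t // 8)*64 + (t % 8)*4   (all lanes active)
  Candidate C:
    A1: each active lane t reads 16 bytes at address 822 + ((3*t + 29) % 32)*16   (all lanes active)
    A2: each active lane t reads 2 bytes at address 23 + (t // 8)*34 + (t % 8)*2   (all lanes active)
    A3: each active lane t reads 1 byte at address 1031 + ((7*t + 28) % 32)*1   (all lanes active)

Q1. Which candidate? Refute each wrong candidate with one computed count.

B: A2 gives 2 transactions, not 5
C: A3 gives 2 transactions, not 5
A: all counts match (17,5,5)

Answer: A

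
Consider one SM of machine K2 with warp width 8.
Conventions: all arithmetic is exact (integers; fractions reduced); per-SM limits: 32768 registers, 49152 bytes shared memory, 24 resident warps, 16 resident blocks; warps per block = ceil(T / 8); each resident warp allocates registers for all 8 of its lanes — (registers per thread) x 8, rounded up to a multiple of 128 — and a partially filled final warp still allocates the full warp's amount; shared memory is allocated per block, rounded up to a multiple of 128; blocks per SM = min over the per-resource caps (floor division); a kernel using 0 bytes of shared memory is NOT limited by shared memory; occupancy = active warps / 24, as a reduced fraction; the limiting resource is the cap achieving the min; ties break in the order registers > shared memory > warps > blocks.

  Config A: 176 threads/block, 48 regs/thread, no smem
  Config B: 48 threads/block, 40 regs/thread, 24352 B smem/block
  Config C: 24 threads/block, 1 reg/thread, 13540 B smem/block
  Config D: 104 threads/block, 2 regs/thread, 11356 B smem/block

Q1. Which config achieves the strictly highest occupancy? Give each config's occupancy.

occupancies: A 11/12, B 1/2, C 3/8, D 13/24

Answer: A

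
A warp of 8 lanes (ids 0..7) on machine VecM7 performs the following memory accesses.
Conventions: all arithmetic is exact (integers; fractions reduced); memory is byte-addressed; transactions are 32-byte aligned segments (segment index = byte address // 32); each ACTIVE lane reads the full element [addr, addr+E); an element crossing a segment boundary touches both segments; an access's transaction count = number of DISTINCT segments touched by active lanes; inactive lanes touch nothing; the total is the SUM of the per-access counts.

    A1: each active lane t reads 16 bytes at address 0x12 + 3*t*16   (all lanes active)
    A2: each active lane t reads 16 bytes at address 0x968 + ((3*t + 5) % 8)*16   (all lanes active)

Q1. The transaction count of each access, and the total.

A1: 12 transactions
A2: 5 transactions

Answer: 12,5; total 17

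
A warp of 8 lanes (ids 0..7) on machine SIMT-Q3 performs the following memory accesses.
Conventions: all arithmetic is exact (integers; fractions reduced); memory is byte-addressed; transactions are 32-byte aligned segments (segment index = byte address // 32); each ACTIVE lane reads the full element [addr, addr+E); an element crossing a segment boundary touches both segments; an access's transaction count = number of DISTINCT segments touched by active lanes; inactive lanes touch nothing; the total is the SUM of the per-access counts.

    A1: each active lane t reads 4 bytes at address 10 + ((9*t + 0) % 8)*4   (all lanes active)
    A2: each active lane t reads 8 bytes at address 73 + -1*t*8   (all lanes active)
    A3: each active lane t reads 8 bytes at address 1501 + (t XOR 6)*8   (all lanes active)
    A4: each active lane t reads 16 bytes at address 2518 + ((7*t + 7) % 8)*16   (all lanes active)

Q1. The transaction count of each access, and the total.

A1: 2 transactions
A2: 3 transactions
A3: 3 transactions
A4: 5 transactions

Answer: 2,3,3,5; total 13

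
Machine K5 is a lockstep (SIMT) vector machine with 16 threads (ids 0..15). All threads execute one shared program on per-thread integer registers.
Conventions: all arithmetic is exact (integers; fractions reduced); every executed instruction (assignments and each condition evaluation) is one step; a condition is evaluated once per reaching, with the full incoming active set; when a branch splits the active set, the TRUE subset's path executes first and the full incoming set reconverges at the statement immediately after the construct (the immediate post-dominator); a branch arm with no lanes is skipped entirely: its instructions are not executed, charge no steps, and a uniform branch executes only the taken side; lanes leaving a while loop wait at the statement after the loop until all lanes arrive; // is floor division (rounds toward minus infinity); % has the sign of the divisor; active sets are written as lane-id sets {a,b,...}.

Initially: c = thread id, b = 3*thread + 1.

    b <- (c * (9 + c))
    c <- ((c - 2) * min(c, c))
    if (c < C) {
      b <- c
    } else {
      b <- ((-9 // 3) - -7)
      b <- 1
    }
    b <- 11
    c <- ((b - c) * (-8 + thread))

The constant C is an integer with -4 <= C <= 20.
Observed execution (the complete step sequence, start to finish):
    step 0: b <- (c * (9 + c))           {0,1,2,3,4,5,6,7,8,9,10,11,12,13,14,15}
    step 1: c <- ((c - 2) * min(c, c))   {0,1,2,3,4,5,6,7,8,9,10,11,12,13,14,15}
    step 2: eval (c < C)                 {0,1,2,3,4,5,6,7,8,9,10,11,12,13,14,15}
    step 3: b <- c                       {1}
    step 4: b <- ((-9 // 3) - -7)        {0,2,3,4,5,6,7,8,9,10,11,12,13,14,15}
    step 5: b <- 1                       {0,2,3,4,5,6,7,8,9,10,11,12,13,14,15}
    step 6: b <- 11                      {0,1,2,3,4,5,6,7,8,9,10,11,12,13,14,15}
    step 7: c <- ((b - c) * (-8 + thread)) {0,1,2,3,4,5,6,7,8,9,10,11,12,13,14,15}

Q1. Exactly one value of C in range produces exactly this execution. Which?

Answer: C = 0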